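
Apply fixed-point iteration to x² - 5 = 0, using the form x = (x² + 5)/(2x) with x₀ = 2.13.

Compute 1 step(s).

Equation: x² - 5 = 0
Fixed-point form: x = (x² + 5)/(2x)
x₀ = 2.13

x_1 = g(2.130000) = 2.238709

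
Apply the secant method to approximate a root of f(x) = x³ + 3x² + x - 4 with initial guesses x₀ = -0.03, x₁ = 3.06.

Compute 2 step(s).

f(x) = x³ + 3x² + x - 4
x₀ = -0.03, x₁ = 3.06

Secant formula: x_{n+1} = x_n - f(x_n)(x_n - x_{n-1})/(f(x_n) - f(x_{n-1}))

Iteration 1:
  f(-0.030000) = -4.027327
  f(3.060000) = 55.803416
  x_2 = 3.060000 - 55.803416×(3.060000 - (-0.030000))/(55.803416 - (-4.027327))
       = 0.177994
Iteration 2:
  f(3.060000) = 55.803416
  f(0.177994) = -3.721321
  x_3 = 0.177994 - (-3.721321)×(0.177994 - 3.060000)/(-3.721321 - 55.803416)
       = 0.358169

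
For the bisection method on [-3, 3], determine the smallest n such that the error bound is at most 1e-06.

We need (b-a)/2^n ≤ 1e-06
(3 - (-3))/2^n ≤ 1e-06
6/2^n ≤ 1e-06
2^n ≥ 6000000
n ≥ log₂(6000000) = 22.52
n ≥ 23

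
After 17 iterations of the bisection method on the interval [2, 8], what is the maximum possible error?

Bisection error bound: |error| ≤ (b-a)/2^n
|error| ≤ (8 - 2)/2^17 = 6/2^17
|error| ≤ 0.0000457764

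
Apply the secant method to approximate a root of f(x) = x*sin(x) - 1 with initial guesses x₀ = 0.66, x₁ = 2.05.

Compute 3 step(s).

f(x) = x*sin(x) - 1
x₀ = 0.66, x₁ = 2.05

Secant formula: x_{n+1} = x_n - f(x_n)(x_n - x_{n-1})/(f(x_n) - f(x_{n-1}))

Iteration 1:
  f(0.660000) = -0.595343
  f(2.050000) = 0.819093
  x_2 = 2.050000 - 0.819093×(2.050000 - 0.660000)/(0.819093 - (-0.595343))
       = 1.245058
Iteration 2:
  f(2.050000) = 0.819093
  f(1.245058) = 0.179586
  x_3 = 1.245058 - 0.179586×(1.245058 - 2.050000)/(0.179586 - 0.819093)
       = 1.019014
Iteration 3:
  f(1.245058) = 0.179586
  f(1.019014) = -0.132216
  x_4 = 1.019014 - (-0.132216)×(1.019014 - 1.245058)/(-0.132216 - 0.179586)
       = 1.114865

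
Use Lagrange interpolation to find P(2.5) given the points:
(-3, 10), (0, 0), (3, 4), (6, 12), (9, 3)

Lagrange interpolation formula:
P(x) = Σ yᵢ × Lᵢ(x)
where Lᵢ(x) = Π_{j≠i} (x - xⱼ)/(xᵢ - xⱼ)

L_0(2.5) = (2.5 - 0)/(-3 - 0) × (2.5 - 3)/(-3 - 3) × (2.5 - 6)/(-3 - 6) × (2.5 - 9)/(-3 - 9) = -0.014628
L_1(2.5) = (2.5 - (-3))/(0 - (-3)) × (2.5 - 3)/(0 - 3) × (2.5 - 6)/(0 - 6) × (2.5 - 9)/(0 - 9) = 0.128729
L_2(2.5) = (2.5 - (-3))/(3 - (-3)) × (2.5 - 0)/(3 - 0) × (2.5 - 6)/(3 - 6) × (2.5 - 9)/(3 - 9) = 0.965471
L_3(2.5) = (2.5 - (-3))/(6 - (-3)) × (2.5 - 0)/(6 - 0) × (2.5 - 3)/(6 - 3) × (2.5 - 9)/(6 - 9) = -0.091950
L_4(2.5) = (2.5 - (-3))/(9 - (-3)) × (2.5 - 0)/(9 - 0) × (2.5 - 3)/(9 - 3) × (2.5 - 6)/(9 - 6) = 0.012378

P(2.5) = 10×L_0(2.5) + 0×L_1(2.5) + 4×L_2(2.5) + 12×L_3(2.5) + 3×L_4(2.5)
P(2.5) = 2.649338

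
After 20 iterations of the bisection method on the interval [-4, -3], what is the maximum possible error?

Bisection error bound: |error| ≤ (b-a)/2^n
|error| ≤ (-3 - (-4))/2^20 = 1/2^20
|error| ≤ 0.0000009537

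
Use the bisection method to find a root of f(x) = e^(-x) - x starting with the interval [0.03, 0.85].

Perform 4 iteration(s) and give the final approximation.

f(x) = e^(-x) - x
Initial interval: [0.03, 0.85]

Iteration 1:
  c_1 = (0.030000 + 0.850000)/2 = 0.440000
  f(c_1) = f(0.440000) = 0.204036
  f(a) × f(c) ≥ 0, new interval: [0.440000, 0.850000]
Iteration 2:
  c_2 = (0.440000 + 0.850000)/2 = 0.645000
  f(c_2) = f(0.645000) = -0.120337
  f(a) × f(c) < 0, new interval: [0.440000, 0.645000]
Iteration 3:
  c_3 = (0.440000 + 0.645000)/2 = 0.542500
  f(c_3) = f(0.542500) = 0.038793
  f(a) × f(c) ≥ 0, new interval: [0.542500, 0.645000]
Iteration 4:
  c_4 = (0.542500 + 0.645000)/2 = 0.593750
  f(c_4) = f(0.593750) = -0.041498
  f(a) × f(c) < 0, new interval: [0.542500, 0.593750]

After 4 iteration(s), the approximation is c_4 = 0.593750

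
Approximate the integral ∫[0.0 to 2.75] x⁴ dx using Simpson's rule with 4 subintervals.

f(x) = x⁴
a = 0.0, b = 2.75, n = 4
h = (b - a)/n = 0.687500

Simpson's rule: (h/3)[f(x₀) + 4f(x₁) + 2f(x₂) + ... + f(xₙ)]

x_0 = 0.0000, f(x_0) = 0.000000, coefficient = 1
x_1 = 0.6875, f(x_1) = 0.223404, coefficient = 4
x_2 = 1.3750, f(x_2) = 3.574463, coefficient = 2
x_3 = 2.0625, f(x_3) = 18.095718, coefficient = 4
x_4 = 2.7500, f(x_4) = 57.191406, coefficient = 1

I ≈ (0.687500/3) × 137.616821 = 31.537188
Exact value: 31.455273
Error: 0.081915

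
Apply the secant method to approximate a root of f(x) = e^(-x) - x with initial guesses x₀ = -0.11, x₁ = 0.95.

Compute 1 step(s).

f(x) = e^(-x) - x
x₀ = -0.11, x₁ = 0.95

Secant formula: x_{n+1} = x_n - f(x_n)(x_n - x_{n-1})/(f(x_n) - f(x_{n-1}))

Iteration 1:
  f(-0.110000) = 1.226278
  f(0.950000) = -0.563259
  x_2 = 0.950000 - (-0.563259)×(0.950000 - (-0.110000))/(-0.563259 - 1.226278)
       = 0.616364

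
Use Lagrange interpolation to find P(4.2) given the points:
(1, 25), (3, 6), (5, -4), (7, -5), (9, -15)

Lagrange interpolation formula:
P(x) = Σ yᵢ × Lᵢ(x)
where Lᵢ(x) = Π_{j≠i} (x - xⱼ)/(xᵢ - xⱼ)

L_0(4.2) = (4.2 - 3)/(1 - 3) × (4.2 - 5)/(1 - 5) × (4.2 - 7)/(1 - 7) × (4.2 - 9)/(1 - 9) = -0.033600
L_1(4.2) = (4.2 - 1)/(3 - 1) × (4.2 - 5)/(3 - 5) × (4.2 - 7)/(3 - 7) × (4.2 - 9)/(3 - 9) = 0.358400
L_2(4.2) = (4.2 - 1)/(5 - 1) × (4.2 - 3)/(5 - 3) × (4.2 - 7)/(5 - 7) × (4.2 - 9)/(5 - 9) = 0.806400
L_3(4.2) = (4.2 - 1)/(7 - 1) × (4.2 - 3)/(7 - 3) × (4.2 - 5)/(7 - 5) × (4.2 - 9)/(7 - 9) = -0.153600
L_4(4.2) = (4.2 - 1)/(9 - 1) × (4.2 - 3)/(9 - 3) × (4.2 - 5)/(9 - 5) × (4.2 - 7)/(9 - 7) = 0.022400

P(4.2) = 25×L_0(4.2) + 6×L_1(4.2) + (-4)×L_2(4.2) + (-5)×L_3(4.2) + (-15)×L_4(4.2)
P(4.2) = -1.483200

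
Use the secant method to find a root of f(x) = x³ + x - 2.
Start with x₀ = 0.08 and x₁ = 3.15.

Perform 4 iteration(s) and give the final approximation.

f(x) = x³ + x - 2
x₀ = 0.08, x₁ = 3.15

Secant formula: x_{n+1} = x_n - f(x_n)(x_n - x_{n-1})/(f(x_n) - f(x_{n-1}))

Iteration 1:
  f(0.080000) = -1.919488
  f(3.150000) = 32.405875
  x_2 = 3.150000 - 32.405875×(3.150000 - 0.080000)/(32.405875 - (-1.919488))
       = 0.251676
Iteration 2:
  f(3.150000) = 32.405875
  f(0.251676) = -1.732383
  x_3 = 0.251676 - (-1.732383)×(0.251676 - 3.150000)/(-1.732383 - 32.405875)
       = 0.398754
Iteration 3:
  f(0.251676) = -1.732383
  f(0.398754) = -1.537842
  x_4 = 0.398754 - (-1.537842)×(0.398754 - 0.251676)/(-1.537842 - (-1.732383))
       = 1.561406
Iteration 4:
  f(0.398754) = -1.537842
  f(1.561406) = 3.368094
  x_5 = 1.561406 - 3.368094×(1.561406 - 0.398754)/(3.368094 - (-1.537842))
       = 0.763205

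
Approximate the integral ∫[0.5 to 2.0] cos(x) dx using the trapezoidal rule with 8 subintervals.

f(x) = cos(x)
a = 0.5, b = 2.0, n = 8
h = (b - a)/n = 0.187500

Trapezoidal rule: (h/2)[f(x₀) + 2f(x₁) + 2f(x₂) + ... + f(xₙ)]

x_0 = 0.5000, f(x_0) = 0.877583, coefficient = 1
x_1 = 0.6875, f(x_1) = 0.772835, coefficient = 2
x_2 = 0.8750, f(x_2) = 0.640997, coefficient = 2
x_3 = 1.0625, f(x_3) = 0.486690, coefficient = 2
x_4 = 1.2500, f(x_4) = 0.315322, coefficient = 2
x_5 = 1.4375, f(x_5) = 0.132902, coefficient = 2
x_6 = 1.6250, f(x_6) = -0.054177, coefficient = 2
x_7 = 1.8125, f(x_7) = -0.239357, coefficient = 2
x_8 = 2.0000, f(x_8) = -0.416147, coefficient = 1

I ≈ (0.187500/2) × 4.571859 = 0.428612
Exact value: 0.429872
Error: 0.001260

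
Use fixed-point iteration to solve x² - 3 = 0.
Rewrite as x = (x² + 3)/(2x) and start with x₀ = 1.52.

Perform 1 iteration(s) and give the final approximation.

Equation: x² - 3 = 0
Fixed-point form: x = (x² + 3)/(2x)
x₀ = 1.52

x_1 = g(1.520000) = 1.746842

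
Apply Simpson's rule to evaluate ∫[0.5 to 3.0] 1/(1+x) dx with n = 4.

f(x) = 1/(1+x)
a = 0.5, b = 3.0, n = 4
h = (b - a)/n = 0.625000

Simpson's rule: (h/3)[f(x₀) + 4f(x₁) + 2f(x₂) + ... + f(xₙ)]

x_0 = 0.5000, f(x_0) = 0.666667, coefficient = 1
x_1 = 1.1250, f(x_1) = 0.470588, coefficient = 4
x_2 = 1.7500, f(x_2) = 0.363636, coefficient = 2
x_3 = 2.3750, f(x_3) = 0.296296, coefficient = 4
x_4 = 3.0000, f(x_4) = 0.250000, coefficient = 1

I ≈ (0.625000/3) × 4.711478 = 0.981558
Exact value: 0.980829
Error: 0.000729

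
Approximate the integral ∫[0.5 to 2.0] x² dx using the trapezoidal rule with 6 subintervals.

f(x) = x²
a = 0.5, b = 2.0, n = 6
h = (b - a)/n = 0.250000

Trapezoidal rule: (h/2)[f(x₀) + 2f(x₁) + 2f(x₂) + ... + f(xₙ)]

x_0 = 0.5000, f(x_0) = 0.250000, coefficient = 1
x_1 = 0.7500, f(x_1) = 0.562500, coefficient = 2
x_2 = 1.0000, f(x_2) = 1.000000, coefficient = 2
x_3 = 1.2500, f(x_3) = 1.562500, coefficient = 2
x_4 = 1.5000, f(x_4) = 2.250000, coefficient = 2
x_5 = 1.7500, f(x_5) = 3.062500, coefficient = 2
x_6 = 2.0000, f(x_6) = 4.000000, coefficient = 1

I ≈ (0.250000/2) × 21.125000 = 2.640625
Exact value: 2.625000
Error: 0.015625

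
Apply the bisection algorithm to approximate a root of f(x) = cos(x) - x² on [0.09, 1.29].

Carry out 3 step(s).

f(x) = cos(x) - x²
Initial interval: [0.09, 1.29]

Iteration 1:
  c_1 = (0.090000 + 1.290000)/2 = 0.690000
  f(c_1) = f(0.690000) = 0.295146
  f(a) × f(c) ≥ 0, new interval: [0.690000, 1.290000]
Iteration 2:
  c_2 = (0.690000 + 1.290000)/2 = 0.990000
  f(c_2) = f(0.990000) = -0.431410
  f(a) × f(c) < 0, new interval: [0.690000, 0.990000]
Iteration 3:
  c_3 = (0.690000 + 0.990000)/2 = 0.840000
  f(c_3) = f(0.840000) = -0.038137
  f(a) × f(c) < 0, new interval: [0.690000, 0.840000]

After 3 iteration(s), the approximation is c_3 = 0.840000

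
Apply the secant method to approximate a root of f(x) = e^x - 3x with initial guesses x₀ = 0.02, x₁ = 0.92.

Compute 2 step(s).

f(x) = e^x - 3x
x₀ = 0.02, x₁ = 0.92

Secant formula: x_{n+1} = x_n - f(x_n)(x_n - x_{n-1})/(f(x_n) - f(x_{n-1}))

Iteration 1:
  f(0.020000) = 0.960201
  f(0.920000) = -0.250710
  x_2 = 0.920000 - (-0.250710)×(0.920000 - 0.020000)/(-0.250710 - 0.960201)
       = 0.733662
Iteration 2:
  f(0.920000) = -0.250710
  f(0.733662) = -0.118293
  x_3 = 0.733662 - (-0.118293)×(0.733662 - 0.920000)/(-0.118293 - (-0.250710))
       = 0.567200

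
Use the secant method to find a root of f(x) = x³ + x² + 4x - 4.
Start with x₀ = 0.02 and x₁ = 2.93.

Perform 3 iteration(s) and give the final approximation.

f(x) = x³ + x² + 4x - 4
x₀ = 0.02, x₁ = 2.93

Secant formula: x_{n+1} = x_n - f(x_n)(x_n - x_{n-1})/(f(x_n) - f(x_{n-1}))

Iteration 1:
  f(0.020000) = -3.919592
  f(2.930000) = 41.458657
  x_2 = 2.930000 - 41.458657×(2.930000 - 0.020000)/(41.458657 - (-3.919592))
       = 0.271354
Iteration 2:
  f(2.930000) = 41.458657
  f(0.271354) = -2.820970
  x_3 = 0.271354 - (-2.820970)×(0.271354 - 2.930000)/(-2.820970 - 41.458657)
       = 0.440731
Iteration 3:
  f(0.271354) = -2.820970
  f(0.440731) = -1.957221
  x_4 = 0.440731 - (-1.957221)×(0.440731 - 0.271354)/(-1.957221 - (-2.820970))
       = 0.824534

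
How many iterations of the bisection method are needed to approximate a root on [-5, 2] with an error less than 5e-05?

We need (b-a)/2^n ≤ 5e-05
(2 - (-5))/2^n ≤ 5e-05
7/2^n ≤ 5e-05
2^n ≥ 140000
n ≥ log₂(140000) = 17.10
n ≥ 18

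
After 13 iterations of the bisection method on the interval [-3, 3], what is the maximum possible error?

Bisection error bound: |error| ≤ (b-a)/2^n
|error| ≤ (3 - (-3))/2^13 = 6/2^13
|error| ≤ 0.0007324219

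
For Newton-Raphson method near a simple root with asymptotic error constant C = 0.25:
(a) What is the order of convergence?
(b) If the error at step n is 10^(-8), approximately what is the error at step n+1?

(a) Newton-Raphson has quadratic (order 2) convergence near simple roots.
    This means |e_{n+1}| ≈ C|e_n|².

(b) With |e_n| = 10^(-8) and C = 0.25:
    |e_{n+1}| ≈ 0.25 × (10^(-8))² = 0.25 × 10^(-16)

(a) 2 (quadratic); (b) |e_{n+1}| ≈ 2.500e-17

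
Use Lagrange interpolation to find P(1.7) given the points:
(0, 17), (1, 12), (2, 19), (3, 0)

Lagrange interpolation formula:
P(x) = Σ yᵢ × Lᵢ(x)
where Lᵢ(x) = Π_{j≠i} (x - xⱼ)/(xᵢ - xⱼ)

L_0(1.7) = (1.7 - 1)/(0 - 1) × (1.7 - 2)/(0 - 2) × (1.7 - 3)/(0 - 3) = -0.045500
L_1(1.7) = (1.7 - 0)/(1 - 0) × (1.7 - 2)/(1 - 2) × (1.7 - 3)/(1 - 3) = 0.331500
L_2(1.7) = (1.7 - 0)/(2 - 0) × (1.7 - 1)/(2 - 1) × (1.7 - 3)/(2 - 3) = 0.773500
L_3(1.7) = (1.7 - 0)/(3 - 0) × (1.7 - 1)/(3 - 1) × (1.7 - 2)/(3 - 2) = -0.059500

P(1.7) = 17×L_0(1.7) + 12×L_1(1.7) + 19×L_2(1.7) + 0×L_3(1.7)
P(1.7) = 17.901000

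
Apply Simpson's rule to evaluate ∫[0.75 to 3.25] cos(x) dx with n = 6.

f(x) = cos(x)
a = 0.75, b = 3.25, n = 6
h = (b - a)/n = 0.416667

Simpson's rule: (h/3)[f(x₀) + 4f(x₁) + 2f(x₂) + ... + f(xₙ)]

x_0 = 0.7500, f(x_0) = 0.731689, coefficient = 1
x_1 = 1.1667, f(x_1) = 0.393219, coefficient = 4
x_2 = 1.5833, f(x_2) = -0.012537, coefficient = 2
x_3 = 2.0000, f(x_3) = -0.416147, coefficient = 4
x_4 = 2.4167, f(x_4) = -0.748549, coefficient = 2
x_5 = 2.8333, f(x_5) = -0.952863, coefficient = 4
x_6 = 3.2500, f(x_6) = -0.994130, coefficient = 1

I ≈ (0.416667/3) × -5.687776 = -0.789969
Exact value: -0.789834
Error: 0.000135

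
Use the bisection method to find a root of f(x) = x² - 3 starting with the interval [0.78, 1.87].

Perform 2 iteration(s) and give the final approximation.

f(x) = x² - 3
Initial interval: [0.78, 1.87]

Iteration 1:
  c_1 = (0.780000 + 1.870000)/2 = 1.325000
  f(c_1) = f(1.325000) = -1.244375
  f(a) × f(c) ≥ 0, new interval: [1.325000, 1.870000]
Iteration 2:
  c_2 = (1.325000 + 1.870000)/2 = 1.597500
  f(c_2) = f(1.597500) = -0.447994
  f(a) × f(c) ≥ 0, new interval: [1.597500, 1.870000]

After 2 iteration(s), the approximation is c_2 = 1.597500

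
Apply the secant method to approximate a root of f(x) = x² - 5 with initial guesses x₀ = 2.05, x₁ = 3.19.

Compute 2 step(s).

f(x) = x² - 5
x₀ = 2.05, x₁ = 3.19

Secant formula: x_{n+1} = x_n - f(x_n)(x_n - x_{n-1})/(f(x_n) - f(x_{n-1}))

Iteration 1:
  f(2.050000) = -0.797500
  f(3.190000) = 5.176100
  x_2 = 3.190000 - 5.176100×(3.190000 - 2.050000)/(5.176100 - (-0.797500))
       = 2.202195
Iteration 2:
  f(3.190000) = 5.176100
  f(2.202195) = -0.150339
  x_3 = 2.202195 - (-0.150339)×(2.202195 - 3.190000)/(-0.150339 - 5.176100)
       = 2.230075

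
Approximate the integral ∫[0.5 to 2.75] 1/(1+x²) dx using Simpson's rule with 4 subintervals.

f(x) = 1/(1+x²)
a = 0.5, b = 2.75, n = 4
h = (b - a)/n = 0.562500

Simpson's rule: (h/3)[f(x₀) + 4f(x₁) + 2f(x₂) + ... + f(xₙ)]

x_0 = 0.5000, f(x_0) = 0.800000, coefficient = 1
x_1 = 1.0625, f(x_1) = 0.469725, coefficient = 4
x_2 = 1.6250, f(x_2) = 0.274678, coefficient = 2
x_3 = 2.1875, f(x_3) = 0.172856, coefficient = 4
x_4 = 2.7500, f(x_4) = 0.116788, coefficient = 1

I ≈ (0.562500/3) × 4.036468 = 0.756838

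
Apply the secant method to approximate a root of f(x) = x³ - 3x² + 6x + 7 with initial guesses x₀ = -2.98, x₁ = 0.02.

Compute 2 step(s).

f(x) = x³ - 3x² + 6x + 7
x₀ = -2.98, x₁ = 0.02

Secant formula: x_{n+1} = x_n - f(x_n)(x_n - x_{n-1})/(f(x_n) - f(x_{n-1}))

Iteration 1:
  f(-2.980000) = -63.984792
  f(0.020000) = 7.118808
  x_2 = 0.020000 - 7.118808×(0.020000 - (-2.980000))/(7.118808 - (-63.984792))
       = -0.280356
Iteration 2:
  f(0.020000) = 7.118808
  f(-0.280356) = 5.060026
  x_3 = -0.280356 - 5.060026×(-0.280356 - 0.020000)/(5.060026 - 7.118808)
       = -1.018566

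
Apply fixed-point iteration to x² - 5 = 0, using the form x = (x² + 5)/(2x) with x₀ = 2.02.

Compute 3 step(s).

Equation: x² - 5 = 0
Fixed-point form: x = (x² + 5)/(2x)
x₀ = 2.02

x_1 = g(2.020000) = 2.247624
x_2 = g(2.247624) = 2.236098
x_3 = g(2.236098) = 2.236068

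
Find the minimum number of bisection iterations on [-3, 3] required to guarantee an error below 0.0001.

We need (b-a)/2^n ≤ 0.0001
(3 - (-3))/2^n ≤ 0.0001
6/2^n ≤ 0.0001
2^n ≥ 60000
n ≥ log₂(60000) = 15.87
n ≥ 16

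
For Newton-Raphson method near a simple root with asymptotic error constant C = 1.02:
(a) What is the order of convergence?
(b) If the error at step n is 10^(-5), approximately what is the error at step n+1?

(a) Newton-Raphson has quadratic (order 2) convergence near simple roots.
    This means |e_{n+1}| ≈ C|e_n|².

(b) With |e_n| = 10^(-5) and C = 1.02:
    |e_{n+1}| ≈ 1.02 × (10^(-5))² = 1.02 × 10^(-10)

(a) 2 (quadratic); (b) |e_{n+1}| ≈ 1.020e-10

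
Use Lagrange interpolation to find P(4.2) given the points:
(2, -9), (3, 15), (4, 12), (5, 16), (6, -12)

Lagrange interpolation formula:
P(x) = Σ yᵢ × Lᵢ(x)
where Lᵢ(x) = Π_{j≠i} (x - xⱼ)/(xᵢ - xⱼ)

L_0(4.2) = (4.2 - 3)/(2 - 3) × (4.2 - 4)/(2 - 4) × (4.2 - 5)/(2 - 5) × (4.2 - 6)/(2 - 6) = 0.014400
L_1(4.2) = (4.2 - 2)/(3 - 2) × (4.2 - 4)/(3 - 4) × (4.2 - 5)/(3 - 5) × (4.2 - 6)/(3 - 6) = -0.105600
L_2(4.2) = (4.2 - 2)/(4 - 2) × (4.2 - 3)/(4 - 3) × (4.2 - 5)/(4 - 5) × (4.2 - 6)/(4 - 6) = 0.950400
L_3(4.2) = (4.2 - 2)/(5 - 2) × (4.2 - 3)/(5 - 3) × (4.2 - 4)/(5 - 4) × (4.2 - 6)/(5 - 6) = 0.158400
L_4(4.2) = (4.2 - 2)/(6 - 2) × (4.2 - 3)/(6 - 3) × (4.2 - 4)/(6 - 4) × (4.2 - 5)/(6 - 5) = -0.017600

P(4.2) = (-9)×L_0(4.2) + 15×L_1(4.2) + 12×L_2(4.2) + 16×L_3(4.2) + (-12)×L_4(4.2)
P(4.2) = 12.436800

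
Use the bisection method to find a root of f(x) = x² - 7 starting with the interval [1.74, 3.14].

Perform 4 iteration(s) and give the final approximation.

f(x) = x² - 7
Initial interval: [1.74, 3.14]

Iteration 1:
  c_1 = (1.740000 + 3.140000)/2 = 2.440000
  f(c_1) = f(2.440000) = -1.046400
  f(a) × f(c) ≥ 0, new interval: [2.440000, 3.140000]
Iteration 2:
  c_2 = (2.440000 + 3.140000)/2 = 2.790000
  f(c_2) = f(2.790000) = 0.784100
  f(a) × f(c) < 0, new interval: [2.440000, 2.790000]
Iteration 3:
  c_3 = (2.440000 + 2.790000)/2 = 2.615000
  f(c_3) = f(2.615000) = -0.161775
  f(a) × f(c) ≥ 0, new interval: [2.615000, 2.790000]
Iteration 4:
  c_4 = (2.615000 + 2.790000)/2 = 2.702500
  f(c_4) = f(2.702500) = 0.303506
  f(a) × f(c) < 0, new interval: [2.615000, 2.702500]

After 4 iteration(s), the approximation is c_4 = 2.702500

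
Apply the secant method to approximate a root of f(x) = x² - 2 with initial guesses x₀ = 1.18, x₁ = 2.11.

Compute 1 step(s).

f(x) = x² - 2
x₀ = 1.18, x₁ = 2.11

Secant formula: x_{n+1} = x_n - f(x_n)(x_n - x_{n-1})/(f(x_n) - f(x_{n-1}))

Iteration 1:
  f(1.180000) = -0.607600
  f(2.110000) = 2.452100
  x_2 = 2.110000 - 2.452100×(2.110000 - 1.180000)/(2.452100 - (-0.607600))
       = 1.364681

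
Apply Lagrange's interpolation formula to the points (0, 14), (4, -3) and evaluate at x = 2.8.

Lagrange interpolation formula:
P(x) = Σ yᵢ × Lᵢ(x)
where Lᵢ(x) = Π_{j≠i} (x - xⱼ)/(xᵢ - xⱼ)

L_0(2.8) = (2.8 - 4)/(0 - 4) = 0.300000
L_1(2.8) = (2.8 - 0)/(4 - 0) = 0.700000

P(2.8) = 14×L_0(2.8) + (-3)×L_1(2.8)
P(2.8) = 2.100000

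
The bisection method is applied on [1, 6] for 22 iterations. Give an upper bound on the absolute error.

Bisection error bound: |error| ≤ (b-a)/2^n
|error| ≤ (6 - 1)/2^22 = 5/2^22
|error| ≤ 0.0000011921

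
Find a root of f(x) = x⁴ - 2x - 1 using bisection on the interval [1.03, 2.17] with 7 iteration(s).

f(x) = x⁴ - 2x - 1
Initial interval: [1.03, 2.17]

Iteration 1:
  c_1 = (1.030000 + 2.170000)/2 = 1.600000
  f(c_1) = f(1.600000) = 2.353600
  f(a) × f(c) < 0, new interval: [1.030000, 1.600000]
Iteration 2:
  c_2 = (1.030000 + 1.600000)/2 = 1.315000
  f(c_2) = f(1.315000) = -0.639781
  f(a) × f(c) ≥ 0, new interval: [1.315000, 1.600000]
Iteration 3:
  c_3 = (1.315000 + 1.600000)/2 = 1.457500
  f(c_3) = f(1.457500) = 0.597677
  f(a) × f(c) < 0, new interval: [1.315000, 1.457500]
Iteration 4:
  c_4 = (1.315000 + 1.457500)/2 = 1.386250
  f(c_4) = f(1.386250) = -0.079611
  f(a) × f(c) ≥ 0, new interval: [1.386250, 1.457500]
Iteration 5:
  c_5 = (1.386250 + 1.457500)/2 = 1.421875
  f(c_5) = f(1.421875) = 0.243636
  f(a) × f(c) < 0, new interval: [1.386250, 1.421875]
Iteration 6:
  c_6 = (1.386250 + 1.421875)/2 = 1.404062
  f(c_6) = f(1.404062) = 0.078259
  f(a) × f(c) < 0, new interval: [1.386250, 1.404062]
Iteration 7:
  c_7 = (1.386250 + 1.404062)/2 = 1.395156
  f(c_7) = f(1.395156) = -0.001602
  f(a) × f(c) ≥ 0, new interval: [1.395156, 1.404062]

After 7 iteration(s), the approximation is c_7 = 1.395156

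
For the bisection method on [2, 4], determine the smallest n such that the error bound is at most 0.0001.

We need (b-a)/2^n ≤ 0.0001
(4 - 2)/2^n ≤ 0.0001
2/2^n ≤ 0.0001
2^n ≥ 20000
n ≥ log₂(20000) = 14.29
n ≥ 15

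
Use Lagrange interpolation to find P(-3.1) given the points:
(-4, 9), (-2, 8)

Lagrange interpolation formula:
P(x) = Σ yᵢ × Lᵢ(x)
where Lᵢ(x) = Π_{j≠i} (x - xⱼ)/(xᵢ - xⱼ)

L_0(-3.1) = (-3.1 - (-2))/(-4 - (-2)) = 0.550000
L_1(-3.1) = (-3.1 - (-4))/(-2 - (-4)) = 0.450000

P(-3.1) = 9×L_0(-3.1) + 8×L_1(-3.1)
P(-3.1) = 8.550000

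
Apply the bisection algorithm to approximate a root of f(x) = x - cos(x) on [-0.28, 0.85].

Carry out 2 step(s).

f(x) = x - cos(x)
Initial interval: [-0.28, 0.85]

Iteration 1:
  c_1 = (-0.280000 + 0.850000)/2 = 0.285000
  f(c_1) = f(0.285000) = -0.674662
  f(a) × f(c) ≥ 0, new interval: [0.285000, 0.850000]
Iteration 2:
  c_2 = (0.285000 + 0.850000)/2 = 0.567500
  f(c_2) = f(0.567500) = -0.275747
  f(a) × f(c) ≥ 0, new interval: [0.567500, 0.850000]

After 2 iteration(s), the approximation is c_2 = 0.567500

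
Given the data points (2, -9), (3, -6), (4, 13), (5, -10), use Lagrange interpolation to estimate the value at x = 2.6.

Lagrange interpolation formula:
P(x) = Σ yᵢ × Lᵢ(x)
where Lᵢ(x) = Π_{j≠i} (x - xⱼ)/(xᵢ - xⱼ)

L_0(2.6) = (2.6 - 3)/(2 - 3) × (2.6 - 4)/(2 - 4) × (2.6 - 5)/(2 - 5) = 0.224000
L_1(2.6) = (2.6 - 2)/(3 - 2) × (2.6 - 4)/(3 - 4) × (2.6 - 5)/(3 - 5) = 1.008000
L_2(2.6) = (2.6 - 2)/(4 - 2) × (2.6 - 3)/(4 - 3) × (2.6 - 5)/(4 - 5) = -0.288000
L_3(2.6) = (2.6 - 2)/(5 - 2) × (2.6 - 3)/(5 - 3) × (2.6 - 4)/(5 - 4) = 0.056000

P(2.6) = (-9)×L_0(2.6) + (-6)×L_1(2.6) + 13×L_2(2.6) + (-10)×L_3(2.6)
P(2.6) = -12.368000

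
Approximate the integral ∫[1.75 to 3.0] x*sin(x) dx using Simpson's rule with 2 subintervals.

f(x) = x*sin(x)
a = 1.75, b = 3.0, n = 2
h = (b - a)/n = 0.625000

Simpson's rule: (h/3)[f(x₀) + 4f(x₁) + 2f(x₂) + ... + f(xₙ)]

x_0 = 1.7500, f(x_0) = 1.721975, coefficient = 1
x_1 = 2.3750, f(x_1) = 1.647502, coefficient = 4
x_2 = 3.0000, f(x_2) = 0.423360, coefficient = 1

I ≈ (0.625000/3) × 8.735343 = 1.819863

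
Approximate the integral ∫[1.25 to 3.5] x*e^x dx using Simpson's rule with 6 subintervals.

f(x) = x*e^x
a = 1.25, b = 3.5, n = 6
h = (b - a)/n = 0.375000

Simpson's rule: (h/3)[f(x₀) + 4f(x₁) + 2f(x₂) + ... + f(xₙ)]

x_0 = 1.2500, f(x_0) = 4.362929, coefficient = 1
x_1 = 1.6250, f(x_1) = 8.252431, coefficient = 4
x_2 = 2.0000, f(x_2) = 14.778112, coefficient = 2
x_3 = 2.3750, f(x_3) = 25.533656, coefficient = 4
x_4 = 2.7500, f(x_4) = 43.017238, coefficient = 2
x_5 = 3.1250, f(x_5) = 71.124672, coefficient = 4
x_6 = 3.5000, f(x_6) = 115.904082, coefficient = 1

I ≈ (0.375000/3) × 655.500748 = 81.937593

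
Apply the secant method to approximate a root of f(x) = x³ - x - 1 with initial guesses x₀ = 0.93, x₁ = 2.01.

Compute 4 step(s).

f(x) = x³ - x - 1
x₀ = 0.93, x₁ = 2.01

Secant formula: x_{n+1} = x_n - f(x_n)(x_n - x_{n-1})/(f(x_n) - f(x_{n-1}))

Iteration 1:
  f(0.930000) = -1.125643
  f(2.010000) = 5.110601
  x_2 = 2.010000 - 5.110601×(2.010000 - 0.930000)/(5.110601 - (-1.125643))
       = 1.124940
Iteration 2:
  f(2.010000) = 5.110601
  f(1.124940) = -0.701339
  x_3 = 1.124940 - (-0.701339)×(1.124940 - 2.010000)/(-0.701339 - 5.110601)
       = 1.231742
Iteration 3:
  f(1.124940) = -0.701339
  f(1.231742) = -0.362957
  x_4 = 1.231742 - (-0.362957)×(1.231742 - 1.124940)/(-0.362957 - (-0.701339))
       = 1.346300
Iteration 4:
  f(1.231742) = -0.362957
  f(1.346300) = 0.093903
  x_5 = 1.346300 - 0.093903×(1.346300 - 1.231742)/(0.093903 - (-0.362957))
       = 1.322754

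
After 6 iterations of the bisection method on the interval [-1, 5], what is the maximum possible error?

Bisection error bound: |error| ≤ (b-a)/2^n
|error| ≤ (5 - (-1))/2^6 = 6/2^6
|error| ≤ 0.0937500000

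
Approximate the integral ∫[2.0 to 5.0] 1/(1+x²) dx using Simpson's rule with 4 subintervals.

f(x) = 1/(1+x²)
a = 2.0, b = 5.0, n = 4
h = (b - a)/n = 0.750000

Simpson's rule: (h/3)[f(x₀) + 4f(x₁) + 2f(x₂) + ... + f(xₙ)]

x_0 = 2.0000, f(x_0) = 0.200000, coefficient = 1
x_1 = 2.7500, f(x_1) = 0.116788, coefficient = 4
x_2 = 3.5000, f(x_2) = 0.075472, coefficient = 2
x_3 = 4.2500, f(x_3) = 0.052459, coefficient = 4
x_4 = 5.0000, f(x_4) = 0.038462, coefficient = 1

I ≈ (0.750000/3) × 1.066394 = 0.266599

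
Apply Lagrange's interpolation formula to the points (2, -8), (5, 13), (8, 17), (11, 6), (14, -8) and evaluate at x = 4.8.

Lagrange interpolation formula:
P(x) = Σ yᵢ × Lᵢ(x)
where Lᵢ(x) = Π_{j≠i} (x - xⱼ)/(xᵢ - xⱼ)

L_0(4.8) = (4.8 - 5)/(2 - 5) × (4.8 - 8)/(2 - 8) × (4.8 - 11)/(2 - 11) × (4.8 - 14)/(2 - 14) = 0.018779
L_1(4.8) = (4.8 - 2)/(5 - 2) × (4.8 - 8)/(5 - 8) × (4.8 - 11)/(5 - 11) × (4.8 - 14)/(5 - 14) = 1.051602
L_2(4.8) = (4.8 - 2)/(8 - 2) × (4.8 - 5)/(8 - 5) × (4.8 - 11)/(8 - 11) × (4.8 - 14)/(8 - 14) = -0.098588
L_3(4.8) = (4.8 - 2)/(11 - 2) × (4.8 - 5)/(11 - 5) × (4.8 - 8)/(11 - 8) × (4.8 - 14)/(11 - 14) = 0.033923
L_4(4.8) = (4.8 - 2)/(14 - 2) × (4.8 - 5)/(14 - 5) × (4.8 - 8)/(14 - 8) × (4.8 - 11)/(14 - 11) = -0.005715

P(4.8) = (-8)×L_0(4.8) + 13×L_1(4.8) + 17×L_2(4.8) + 6×L_3(4.8) + (-8)×L_4(4.8)
P(4.8) = 12.093860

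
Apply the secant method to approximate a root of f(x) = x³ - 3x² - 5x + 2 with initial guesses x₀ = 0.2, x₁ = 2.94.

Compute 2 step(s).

f(x) = x³ - 3x² - 5x + 2
x₀ = 0.2, x₁ = 2.94

Secant formula: x_{n+1} = x_n - f(x_n)(x_n - x_{n-1})/(f(x_n) - f(x_{n-1}))

Iteration 1:
  f(0.200000) = 0.888000
  f(2.940000) = -13.218616
  x_2 = 2.940000 - (-13.218616)×(2.940000 - 0.200000)/(-13.218616 - 0.888000)
       = 0.372481
Iteration 2:
  f(2.940000) = -13.218616
  f(0.372481) = -0.226951
  x_3 = 0.372481 - (-0.226951)×(0.372481 - 2.940000)/(-0.226951 - (-13.218616))
       = 0.327629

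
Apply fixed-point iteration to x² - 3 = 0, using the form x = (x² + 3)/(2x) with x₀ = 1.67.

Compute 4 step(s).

Equation: x² - 3 = 0
Fixed-point form: x = (x² + 3)/(2x)
x₀ = 1.67

x_1 = g(1.670000) = 1.733204
x_2 = g(1.733204) = 1.732051
x_3 = g(1.732051) = 1.732051
x_4 = g(1.732051) = 1.732051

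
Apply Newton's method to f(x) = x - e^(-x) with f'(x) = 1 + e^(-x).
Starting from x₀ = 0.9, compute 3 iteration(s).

f(x) = x - e^(-x)
f'(x) = 1 + e^(-x)
x₀ = 0.9

Newton-Raphson formula: x_{n+1} = x_n - f(x_n)/f'(x_n)

Iteration 1:
  f(0.900000) = 0.493430
  f'(0.900000) = 1.406570
  x_1 = 0.900000 - 0.493430/1.406570 = 0.549196
Iteration 2:
  f(0.549196) = -0.028218
  f'(0.549196) = 1.577414
  x_2 = 0.549196 - (-0.028218)/1.577414 = 0.567085
Iteration 3:
  f(0.567085) = -0.000092
  f'(0.567085) = 1.567177
  x_3 = 0.567085 - (-0.000092)/1.567177 = 0.567143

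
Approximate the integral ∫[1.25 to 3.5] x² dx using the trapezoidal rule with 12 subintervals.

f(x) = x²
a = 1.25, b = 3.5, n = 12
h = (b - a)/n = 0.187500

Trapezoidal rule: (h/2)[f(x₀) + 2f(x₁) + 2f(x₂) + ... + f(xₙ)]

x_0 = 1.2500, f(x_0) = 1.562500, coefficient = 1
x_1 = 1.4375, f(x_1) = 2.066406, coefficient = 2
x_2 = 1.6250, f(x_2) = 2.640625, coefficient = 2
x_3 = 1.8125, f(x_3) = 3.285156, coefficient = 2
x_4 = 2.0000, f(x_4) = 4.000000, coefficient = 2
x_5 = 2.1875, f(x_5) = 4.785156, coefficient = 2
x_6 = 2.3750, f(x_6) = 5.640625, coefficient = 2
x_7 = 2.5625, f(x_7) = 6.566406, coefficient = 2
x_8 = 2.7500, f(x_8) = 7.562500, coefficient = 2
x_9 = 2.9375, f(x_9) = 8.628906, coefficient = 2
x_10 = 3.1250, f(x_10) = 9.765625, coefficient = 2
x_11 = 3.3125, f(x_11) = 10.972656, coefficient = 2
x_12 = 3.5000, f(x_12) = 12.250000, coefficient = 1

I ≈ (0.187500/2) × 145.640625 = 13.653809
Exact value: 13.640625
Error: 0.013184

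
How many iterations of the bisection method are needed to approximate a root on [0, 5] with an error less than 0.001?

We need (b-a)/2^n ≤ 0.001
(5 - 0)/2^n ≤ 0.001
5/2^n ≤ 0.001
2^n ≥ 5000
n ≥ log₂(5000) = 12.29
n ≥ 13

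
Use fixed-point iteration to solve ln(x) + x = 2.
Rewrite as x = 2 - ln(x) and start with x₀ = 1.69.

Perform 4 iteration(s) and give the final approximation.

Equation: ln(x) + x = 2
Fixed-point form: x = 2 - ln(x)
x₀ = 1.69

x_1 = g(1.690000) = 1.475271
x_2 = g(1.475271) = 1.611158
x_3 = g(1.611158) = 1.523047
x_4 = g(1.523047) = 1.579287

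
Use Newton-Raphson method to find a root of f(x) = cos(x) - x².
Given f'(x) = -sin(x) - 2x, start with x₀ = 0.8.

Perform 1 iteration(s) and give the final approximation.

f(x) = cos(x) - x²
f'(x) = -sin(x) - 2x
x₀ = 0.8

Newton-Raphson formula: x_{n+1} = x_n - f(x_n)/f'(x_n)

Iteration 1:
  f(0.800000) = 0.056707
  f'(0.800000) = -2.317356
  x_1 = 0.800000 - 0.056707/(-2.317356) = 0.824470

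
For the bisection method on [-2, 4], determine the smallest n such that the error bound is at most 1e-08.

We need (b-a)/2^n ≤ 1e-08
(4 - (-2))/2^n ≤ 1e-08
6/2^n ≤ 1e-08
2^n ≥ 600000000
n ≥ log₂(600000000) = 29.16
n ≥ 30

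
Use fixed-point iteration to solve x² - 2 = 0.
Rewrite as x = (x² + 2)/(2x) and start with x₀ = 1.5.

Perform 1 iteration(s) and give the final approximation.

Equation: x² - 2 = 0
Fixed-point form: x = (x² + 2)/(2x)
x₀ = 1.5

x_1 = g(1.500000) = 1.416667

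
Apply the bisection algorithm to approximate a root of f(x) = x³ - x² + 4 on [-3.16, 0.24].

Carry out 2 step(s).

f(x) = x³ - x² + 4
Initial interval: [-3.16, 0.24]

Iteration 1:
  c_1 = (-3.160000 + 0.240000)/2 = -1.460000
  f(c_1) = f(-1.460000) = -1.243736
  f(a) × f(c) ≥ 0, new interval: [-1.460000, 0.240000]
Iteration 2:
  c_2 = (-1.460000 + 0.240000)/2 = -0.610000
  f(c_2) = f(-0.610000) = 3.400919
  f(a) × f(c) < 0, new interval: [-1.460000, -0.610000]

After 2 iteration(s), the approximation is c_2 = -0.610000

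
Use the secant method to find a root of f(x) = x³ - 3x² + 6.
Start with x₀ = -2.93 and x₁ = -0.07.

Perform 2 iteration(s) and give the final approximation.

f(x) = x³ - 3x² + 6
x₀ = -2.93, x₁ = -0.07

Secant formula: x_{n+1} = x_n - f(x_n)(x_n - x_{n-1})/(f(x_n) - f(x_{n-1}))

Iteration 1:
  f(-2.930000) = -44.908457
  f(-0.070000) = 5.984957
  x_2 = -0.070000 - 5.984957×(-0.070000 - (-2.930000))/(5.984957 - (-44.908457))
       = -0.406330
Iteration 2:
  f(-0.070000) = 5.984957
  f(-0.406330) = 5.437601
  x_3 = -0.406330 - 5.437601×(-0.406330 - (-0.070000))/(5.437601 - 5.984957)
       = -3.747536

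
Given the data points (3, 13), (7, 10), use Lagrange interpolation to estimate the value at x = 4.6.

Lagrange interpolation formula:
P(x) = Σ yᵢ × Lᵢ(x)
where Lᵢ(x) = Π_{j≠i} (x - xⱼ)/(xᵢ - xⱼ)

L_0(4.6) = (4.6 - 7)/(3 - 7) = 0.600000
L_1(4.6) = (4.6 - 3)/(7 - 3) = 0.400000

P(4.6) = 13×L_0(4.6) + 10×L_1(4.6)
P(4.6) = 11.800000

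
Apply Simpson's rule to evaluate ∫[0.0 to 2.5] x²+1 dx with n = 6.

f(x) = x²+1
a = 0.0, b = 2.5, n = 6
h = (b - a)/n = 0.416667

Simpson's rule: (h/3)[f(x₀) + 4f(x₁) + 2f(x₂) + ... + f(xₙ)]

x_0 = 0.0000, f(x_0) = 1.000000, coefficient = 1
x_1 = 0.4167, f(x_1) = 1.173611, coefficient = 4
x_2 = 0.8333, f(x_2) = 1.694444, coefficient = 2
x_3 = 1.2500, f(x_3) = 2.562500, coefficient = 4
x_4 = 1.6667, f(x_4) = 3.777778, coefficient = 2
x_5 = 2.0833, f(x_5) = 5.340278, coefficient = 4
x_6 = 2.5000, f(x_6) = 7.250000, coefficient = 1

I ≈ (0.416667/3) × 55.500000 = 7.708333
Exact value: 7.708333
Error: 0.000000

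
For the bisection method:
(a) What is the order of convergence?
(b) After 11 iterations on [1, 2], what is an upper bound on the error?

(a) Bisection has linear (order 1) convergence; the error is halved each step.

(b) Error bound = (b-a)/2^n = (2 - 1)/2^{11}
    = 1/2^{11}

(a) 1 (linear); (b) error ≤ 4.88e-04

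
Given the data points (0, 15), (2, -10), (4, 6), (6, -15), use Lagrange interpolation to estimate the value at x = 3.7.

Lagrange interpolation formula:
P(x) = Σ yᵢ × Lᵢ(x)
where Lᵢ(x) = Π_{j≠i} (x - xⱼ)/(xᵢ - xⱼ)

L_0(3.7) = (3.7 - 2)/(0 - 2) × (3.7 - 4)/(0 - 4) × (3.7 - 6)/(0 - 6) = -0.024437
L_1(3.7) = (3.7 - 0)/(2 - 0) × (3.7 - 4)/(2 - 4) × (3.7 - 6)/(2 - 6) = 0.159562
L_2(3.7) = (3.7 - 0)/(4 - 0) × (3.7 - 2)/(4 - 2) × (3.7 - 6)/(4 - 6) = 0.904188
L_3(3.7) = (3.7 - 0)/(6 - 0) × (3.7 - 2)/(6 - 2) × (3.7 - 4)/(6 - 4) = -0.039312

P(3.7) = 15×L_0(3.7) + (-10)×L_1(3.7) + 6×L_2(3.7) + (-15)×L_3(3.7)
P(3.7) = 4.052625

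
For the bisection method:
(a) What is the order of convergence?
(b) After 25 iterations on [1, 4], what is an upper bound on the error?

(a) Bisection has linear (order 1) convergence; the error is halved each step.

(b) Error bound = (b-a)/2^n = (4 - 1)/2^{25}
    = 3/2^{25}

(a) 1 (linear); (b) error ≤ 8.94e-08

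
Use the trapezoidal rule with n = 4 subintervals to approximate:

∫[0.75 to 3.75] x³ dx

f(x) = x³
a = 0.75, b = 3.75, n = 4
h = (b - a)/n = 0.750000

Trapezoidal rule: (h/2)[f(x₀) + 2f(x₁) + 2f(x₂) + ... + f(xₙ)]

x_0 = 0.7500, f(x_0) = 0.421875, coefficient = 1
x_1 = 1.5000, f(x_1) = 3.375000, coefficient = 2
x_2 = 2.2500, f(x_2) = 11.390625, coefficient = 2
x_3 = 3.0000, f(x_3) = 27.000000, coefficient = 2
x_4 = 3.7500, f(x_4) = 52.734375, coefficient = 1

I ≈ (0.750000/2) × 136.687500 = 51.257812
Exact value: 49.359375
Error: 1.898438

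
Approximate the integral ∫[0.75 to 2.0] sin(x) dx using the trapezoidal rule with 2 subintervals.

f(x) = sin(x)
a = 0.75, b = 2.0, n = 2
h = (b - a)/n = 0.625000

Trapezoidal rule: (h/2)[f(x₀) + 2f(x₁) + 2f(x₂) + ... + f(xₙ)]

x_0 = 0.7500, f(x_0) = 0.681639, coefficient = 1
x_1 = 1.3750, f(x_1) = 0.980893, coefficient = 2
x_2 = 2.0000, f(x_2) = 0.909297, coefficient = 1

I ≈ (0.625000/2) × 3.552722 = 1.110226
Exact value: 1.147836
Error: 0.037610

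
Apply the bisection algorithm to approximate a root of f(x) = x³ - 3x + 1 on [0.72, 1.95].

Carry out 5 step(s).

f(x) = x³ - 3x + 1
Initial interval: [0.72, 1.95]

Iteration 1:
  c_1 = (0.720000 + 1.950000)/2 = 1.335000
  f(c_1) = f(1.335000) = -0.625730
  f(a) × f(c) ≥ 0, new interval: [1.335000, 1.950000]
Iteration 2:
  c_2 = (1.335000 + 1.950000)/2 = 1.642500
  f(c_2) = f(1.642500) = 0.503647
  f(a) × f(c) < 0, new interval: [1.335000, 1.642500]
Iteration 3:
  c_3 = (1.335000 + 1.642500)/2 = 1.488750
  f(c_3) = f(1.488750) = -0.166619
  f(a) × f(c) ≥ 0, new interval: [1.488750, 1.642500]
Iteration 4:
  c_4 = (1.488750 + 1.642500)/2 = 1.565625
  f(c_4) = f(1.565625) = 0.140756
  f(a) × f(c) < 0, new interval: [1.488750, 1.565625]
Iteration 5:
  c_5 = (1.488750 + 1.565625)/2 = 1.527188
  f(c_5) = f(1.527188) = -0.019701
  f(a) × f(c) ≥ 0, new interval: [1.527188, 1.565625]

After 5 iteration(s), the approximation is c_5 = 1.527188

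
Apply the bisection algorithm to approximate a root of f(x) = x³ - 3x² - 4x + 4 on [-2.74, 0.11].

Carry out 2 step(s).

f(x) = x³ - 3x² - 4x + 4
Initial interval: [-2.74, 0.11]

Iteration 1:
  c_1 = (-2.740000 + 0.110000)/2 = -1.315000
  f(c_1) = f(-1.315000) = 1.798394
  f(a) × f(c) < 0, new interval: [-2.740000, -1.315000]
Iteration 2:
  c_2 = (-2.740000 + (-1.315000))/2 = -2.027500
  f(c_2) = f(-2.027500) = -8.556827
  f(a) × f(c) ≥ 0, new interval: [-2.027500, -1.315000]

After 2 iteration(s), the approximation is c_2 = -2.027500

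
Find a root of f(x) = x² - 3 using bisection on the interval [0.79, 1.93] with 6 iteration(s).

f(x) = x² - 3
Initial interval: [0.79, 1.93]

Iteration 1:
  c_1 = (0.790000 + 1.930000)/2 = 1.360000
  f(c_1) = f(1.360000) = -1.150400
  f(a) × f(c) ≥ 0, new interval: [1.360000, 1.930000]
Iteration 2:
  c_2 = (1.360000 + 1.930000)/2 = 1.645000
  f(c_2) = f(1.645000) = -0.293975
  f(a) × f(c) ≥ 0, new interval: [1.645000, 1.930000]
Iteration 3:
  c_3 = (1.645000 + 1.930000)/2 = 1.787500
  f(c_3) = f(1.787500) = 0.195156
  f(a) × f(c) < 0, new interval: [1.645000, 1.787500]
Iteration 4:
  c_4 = (1.645000 + 1.787500)/2 = 1.716250
  f(c_4) = f(1.716250) = -0.054486
  f(a) × f(c) ≥ 0, new interval: [1.716250, 1.787500]
Iteration 5:
  c_5 = (1.716250 + 1.787500)/2 = 1.751875
  f(c_5) = f(1.751875) = 0.069066
  f(a) × f(c) < 0, new interval: [1.716250, 1.751875]
Iteration 6:
  c_6 = (1.716250 + 1.751875)/2 = 1.734063
  f(c_6) = f(1.734063) = 0.006973
  f(a) × f(c) < 0, new interval: [1.716250, 1.734063]

After 6 iteration(s), the approximation is c_6 = 1.734063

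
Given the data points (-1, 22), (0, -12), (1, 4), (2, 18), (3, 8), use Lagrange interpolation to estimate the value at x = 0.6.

Lagrange interpolation formula:
P(x) = Σ yᵢ × Lᵢ(x)
where Lᵢ(x) = Π_{j≠i} (x - xⱼ)/(xᵢ - xⱼ)

L_0(0.6) = (0.6 - 0)/(-1 - 0) × (0.6 - 1)/(-1 - 1) × (0.6 - 2)/(-1 - 2) × (0.6 - 3)/(-1 - 3) = -0.033600
L_1(0.6) = (0.6 - (-1))/(0 - (-1)) × (0.6 - 1)/(0 - 1) × (0.6 - 2)/(0 - 2) × (0.6 - 3)/(0 - 3) = 0.358400
L_2(0.6) = (0.6 - (-1))/(1 - (-1)) × (0.6 - 0)/(1 - 0) × (0.6 - 2)/(1 - 2) × (0.6 - 3)/(1 - 3) = 0.806400
L_3(0.6) = (0.6 - (-1))/(2 - (-1)) × (0.6 - 0)/(2 - 0) × (0.6 - 1)/(2 - 1) × (0.6 - 3)/(2 - 3) = -0.153600
L_4(0.6) = (0.6 - (-1))/(3 - (-1)) × (0.6 - 0)/(3 - 0) × (0.6 - 1)/(3 - 1) × (0.6 - 2)/(3 - 2) = 0.022400

P(0.6) = 22×L_0(0.6) + (-12)×L_1(0.6) + 4×L_2(0.6) + 18×L_3(0.6) + 8×L_4(0.6)
P(0.6) = -4.400000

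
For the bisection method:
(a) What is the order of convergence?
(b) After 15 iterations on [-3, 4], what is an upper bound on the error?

(a) Bisection has linear (order 1) convergence; the error is halved each step.

(b) Error bound = (b-a)/2^n = (4 - (-3))/2^{15}
    = 7/2^{15}

(a) 1 (linear); (b) error ≤ 2.14e-04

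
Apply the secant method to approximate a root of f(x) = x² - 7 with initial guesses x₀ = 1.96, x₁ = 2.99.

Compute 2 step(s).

f(x) = x² - 7
x₀ = 1.96, x₁ = 2.99

Secant formula: x_{n+1} = x_n - f(x_n)(x_n - x_{n-1})/(f(x_n) - f(x_{n-1}))

Iteration 1:
  f(1.960000) = -3.158400
  f(2.990000) = 1.940100
  x_2 = 2.990000 - 1.940100×(2.990000 - 1.960000)/(1.940100 - (-3.158400))
       = 2.598061
Iteration 2:
  f(2.990000) = 1.940100
  f(2.598061) = -0.250081
  x_3 = 2.598061 - (-0.250081)×(2.598061 - 2.990000)/(-0.250081 - 1.940100)
       = 2.642813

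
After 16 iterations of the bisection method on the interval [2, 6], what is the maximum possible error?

Bisection error bound: |error| ≤ (b-a)/2^n
|error| ≤ (6 - 2)/2^16 = 4/2^16
|error| ≤ 0.0000610352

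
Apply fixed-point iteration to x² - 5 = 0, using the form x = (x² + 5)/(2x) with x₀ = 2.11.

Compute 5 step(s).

Equation: x² - 5 = 0
Fixed-point form: x = (x² + 5)/(2x)
x₀ = 2.11

x_1 = g(2.110000) = 2.239834
x_2 = g(2.239834) = 2.236071
x_3 = g(2.236071) = 2.236068
x_4 = g(2.236068) = 2.236068
x_5 = g(2.236068) = 2.236068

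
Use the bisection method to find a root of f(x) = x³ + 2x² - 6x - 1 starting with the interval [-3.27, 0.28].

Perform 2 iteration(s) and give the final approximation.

f(x) = x³ + 2x² - 6x - 1
Initial interval: [-3.27, 0.28]

Iteration 1:
  c_1 = (-3.270000 + 0.280000)/2 = -1.495000
  f(c_1) = f(-1.495000) = 9.098688
  f(a) × f(c) ≥ 0, new interval: [-1.495000, 0.280000]
Iteration 2:
  c_2 = (-1.495000 + 0.280000)/2 = -0.607500
  f(c_2) = f(-0.607500) = 3.158911
  f(a) × f(c) ≥ 0, new interval: [-0.607500, 0.280000]

After 2 iteration(s), the approximation is c_2 = -0.607500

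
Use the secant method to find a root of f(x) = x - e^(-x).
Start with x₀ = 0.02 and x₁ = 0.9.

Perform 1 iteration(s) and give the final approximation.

f(x) = x - e^(-x)
x₀ = 0.02, x₁ = 0.9

Secant formula: x_{n+1} = x_n - f(x_n)(x_n - x_{n-1})/(f(x_n) - f(x_{n-1}))

Iteration 1:
  f(0.020000) = -0.960199
  f(0.900000) = 0.493430
  x_2 = 0.900000 - 0.493430×(0.900000 - 0.020000)/(0.493430 - (-0.960199))
       = 0.601286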